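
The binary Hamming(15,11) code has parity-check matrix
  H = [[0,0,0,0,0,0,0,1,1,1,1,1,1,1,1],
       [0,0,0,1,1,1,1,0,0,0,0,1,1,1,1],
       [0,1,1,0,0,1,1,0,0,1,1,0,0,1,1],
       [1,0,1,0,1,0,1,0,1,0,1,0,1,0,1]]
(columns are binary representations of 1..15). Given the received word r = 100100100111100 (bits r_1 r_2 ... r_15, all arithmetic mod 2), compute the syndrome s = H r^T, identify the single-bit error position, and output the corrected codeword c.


s = (0, 0, 1, 0)^T, error position = 2, corrected codeword c = 110100100111100

Compute s = H r^T mod 2 one row at a time:
  s_1 = 0 + 0 + 1 + 1 + 1 + 1 + 0 + 0 = 4 ≡ 0 (mod 2).
  s_2 = 1 + 0 + 0 + 1 + 1 + 1 + 0 + 0 = 4 ≡ 0 (mod 2).
  s_3 = 0 + 0 + 0 + 1 + 1 + 1 + 0 + 0 = 3 ≡ 1 (mod 2).
  s_4 = 1 + 0 + 0 + 1 + 0 + 1 + 1 + 0 = 4 ≡ 0 (mod 2).
s = (0, 0, 1, 0)^T — this equals column 2 of H (binary 0010), so error is at position 2.
Correct: flip bit 2 of r = 100100100111100 to get c = 110100100111100.


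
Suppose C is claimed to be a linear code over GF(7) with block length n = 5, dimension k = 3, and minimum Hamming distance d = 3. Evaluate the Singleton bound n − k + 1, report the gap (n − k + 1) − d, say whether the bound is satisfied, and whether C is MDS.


Singleton RHS = n − k + 1 = 3, slack = 0, bound satisfied, MDS.

Singleton bound: d ≤ n − k + 1.
Here n = 5, k = 3, so n − k + 1 = 3.
Given d = 3, check d ≤ 3: YES.
Slack = (n − k + 1) − d = 0.
The code is MDS (slack = 0).
Description: the claimed parameters are [5, 3, 3]_7; such a code would be MDS (meets Singleton bound).


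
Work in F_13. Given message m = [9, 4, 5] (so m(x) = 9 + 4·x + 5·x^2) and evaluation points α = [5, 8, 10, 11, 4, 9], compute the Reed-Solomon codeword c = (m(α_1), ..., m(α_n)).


c = [11, 10, 3, 8, 1, 8]

Message polynomial: m(x) = 9 + 4·x + 5·x^2 (mod 13).
For each evaluation point α_i, compute m(α_i) mod 13:
  α_1 = 5: Horner steps 5 → 3 → 11, so m(5) = 11.
  α_2 = 8: Horner steps 5 → 5 → 10, so m(8) = 10.
  α_3 = 10: Horner steps 5 → 2 → 3, so m(10) = 3.
  α_4 = 11: Horner steps 5 → 7 → 8, so m(11) = 8.
  α_5 = 4: Horner steps 5 → 11 → 1, so m(4) = 1.
  α_6 = 9: Horner steps 5 → 10 → 8, so m(9) = 8.
Codeword c = [11, 10, 3, 8, 1, 8] ∈ F_13^6.


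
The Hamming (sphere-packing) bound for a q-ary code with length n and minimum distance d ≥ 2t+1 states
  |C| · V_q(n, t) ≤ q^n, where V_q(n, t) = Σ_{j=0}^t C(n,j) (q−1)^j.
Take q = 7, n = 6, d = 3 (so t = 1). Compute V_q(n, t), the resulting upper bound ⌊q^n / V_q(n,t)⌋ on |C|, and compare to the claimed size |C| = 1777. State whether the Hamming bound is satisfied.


V_q(n, t) = 37, q^n = 117649, Hamming bound = 3179, |C| = 1777 ≤ bound (satisfied).

Step 1: Compute V_q(n, t) = Σ_{j=0}^1 C(n, j) (q−1)^j.
  j = 0: C(6,0)·(6)^0 = 1·1 = 1.
  j = 1: C(6,1)·(6)^1 = 6·6 = 36.
  V_q(n, t) = 1 + 36 = 37.
Step 2: q^n = 7^6 = 117649.
Step 3: Hamming bound ⌊q^n / V_q(n,t)⌋ = ⌊117649/37⌋ = 3179.
Step 4: Compare |C| = 1777 to 3179: satisfied.
The claimed |C| lies below the Hamming bound.


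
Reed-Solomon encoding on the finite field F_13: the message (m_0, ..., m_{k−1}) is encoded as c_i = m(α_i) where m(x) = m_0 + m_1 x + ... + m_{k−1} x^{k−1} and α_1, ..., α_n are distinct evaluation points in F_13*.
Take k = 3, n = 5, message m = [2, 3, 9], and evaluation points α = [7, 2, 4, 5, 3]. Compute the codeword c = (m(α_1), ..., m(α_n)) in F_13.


c = [9, 5, 2, 8, 1]

Message polynomial: m(x) = 2 + 3·x + 9·x^2 (mod 13).
For each evaluation point α_i, compute m(α_i) mod 13:
  α_1 = 7: Horner steps 9 → 1 → 9, so m(7) = 9.
  α_2 = 2: Horner steps 9 → 8 → 5, so m(2) = 5.
  α_3 = 4: Horner steps 9 → 0 → 2, so m(4) = 2.
  α_4 = 5: Horner steps 9 → 9 → 8, so m(5) = 8.
  α_5 = 3: Horner steps 9 → 4 → 1, so m(3) = 1.
Codeword c = [9, 5, 2, 8, 1] ∈ F_13^5.


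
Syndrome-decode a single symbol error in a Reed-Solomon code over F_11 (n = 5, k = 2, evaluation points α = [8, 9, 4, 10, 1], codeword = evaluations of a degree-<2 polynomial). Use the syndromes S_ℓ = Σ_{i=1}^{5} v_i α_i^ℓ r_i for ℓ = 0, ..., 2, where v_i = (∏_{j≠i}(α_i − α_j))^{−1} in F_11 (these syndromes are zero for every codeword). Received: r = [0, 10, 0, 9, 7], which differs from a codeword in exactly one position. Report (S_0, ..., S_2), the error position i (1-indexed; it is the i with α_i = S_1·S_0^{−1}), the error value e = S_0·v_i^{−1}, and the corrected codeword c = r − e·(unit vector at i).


S = (6, 2, 8), error at position 3, error magnitude e = 7, c = [0, 10, 4, 9, 7].

Step 1: column multipliers v_i = (∏_{j≠i}(α_i − α_j))^{−1} mod 11.
  i = 1 (α = 8): (8−9)(8−4)(8−10)(8−1) = (−1)·4·(−2)·7 = 56 ≡ 1, so v_1 = 1^{−1} = 1 (mod 11).
  i = 2 (α = 9): (9−8)(9−4)(9−10)(9−1) = 1·5·(−1)·8 = −40 ≡ 4, so v_2 = 4^{−1} = 3 (mod 11).
  i = 3 (α = 4): (4−8)(4−9)(4−10)(4−1) = (−4)·(−5)·(−6)·3 = −360 ≡ 3, so v_3 = 3^{−1} = 4 (mod 11).
  i = 4 (α = 10): (10−8)(10−9)(10−4)(10−1) = 2·1·6·9 = 108 ≡ 9, so v_4 = 9^{−1} = 5 (mod 11).
  i = 5 (α = 1): (1−8)(1−9)(1−4)(1−10) = (−7)·(−8)·(−3)·(−9) = 1512 ≡ 5, so v_5 = 5^{−1} = 9 (mod 11).
  v = [1, 3, 4, 5, 9].
Step 2: syndromes of r = [0, 10, 0, 9, 7] (all sums mod 11).
  S_0 = Σ v_i r_i = 1·0 + 3·10 + 4·0 + 5·9 + 9·7 = 138 ≡ 6.
  S_1 = Σ v_i α_i r_i = 1·8·0 + 3·9·10 + 4·4·0 + 5·10·9 + 9·1·7 = 783 ≡ 2.
  α_i^2 mod 11 = [9, 4, 5, 1, 1].
  S_2 = Σ v_i α_i^2 r_i = 1·9·0 + 3·4·10 + 4·5·0 + 5·1·9 + 9·1·7 = 228 ≡ 8.
  S = (6, 2, 8) ≠ 0, so r is not a codeword (an error is present).
Step 3: locate the error. For a single error e at position i, S_ℓ = v_i·e·α_i^ℓ, so α_err = S_1/S_0.
  S_0^{−1} = 6^{−1} = 2 (mod 11), so α_err = 2·2 = 4 ≡ 4 = α_3. Error position i = 3.
  Consistency check: S_2/S_1 = 8·6 = 48 ≡ 4 = α_err ✓ (single-error assumption holds).
Step 4: error magnitude e = S_0/v_3 = S_0·∏_{j≠3}(α_3 − α_j) = 6·3 = 18 ≡ 7 (mod 11).
Step 5: correct position 3: c_3 = r_3 − e = 0 − 7 ≡ 4 (mod 11). Hence c = [0, 10, 4, 9, 7].
  Check: interpolating c through the α_i gives m(x) = 8 + 10·x (degree < 2) with m(α_i) = c_i for every i, so c is indeed a codeword.


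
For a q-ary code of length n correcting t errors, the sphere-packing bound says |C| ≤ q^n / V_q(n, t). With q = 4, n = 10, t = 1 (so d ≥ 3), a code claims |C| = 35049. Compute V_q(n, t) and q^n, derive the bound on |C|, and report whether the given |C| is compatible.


V_q(n, t) = 31, q^n = 1048576, Hamming bound = 33825, |C| = 35049 > bound (violated).

Step 1: Compute V_q(n, t) = Σ_{j=0}^1 C(n, j) (q−1)^j.
  j = 0: C(10,0)·(3)^0 = 1·1 = 1.
  j = 1: C(10,1)·(3)^1 = 10·3 = 30.
  V_q(n, t) = 1 + 30 = 31.
Step 2: q^n = 4^10 = 1048576.
Step 3: Hamming bound ⌊q^n / V_q(n,t)⌋ = ⌊1048576/31⌋ = 33825.
Step 4: Compare |C| = 35049 to 33825: violated.
The claimed |C| lies above the Hamming bound, so no 4-ary code of length 10 with d ≥ 3 can have 35049 codewords.


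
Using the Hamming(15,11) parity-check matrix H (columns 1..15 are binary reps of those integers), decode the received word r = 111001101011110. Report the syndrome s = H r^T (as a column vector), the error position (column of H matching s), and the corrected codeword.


s = (1, 1, 0, 0)^T, error position = 12, corrected codeword c = 111001101010110

Compute s = H r^T mod 2 one row at a time:
  s_1 = 0 + 1 + 0 + 1 + 1 + 1 + 1 + 0 = 5 ≡ 1 (mod 2).
  s_2 = 0 + 0 + 1 + 1 + 1 + 1 + 1 + 0 = 5 ≡ 1 (mod 2).
  s_3 = 1 + 1 + 1 + 1 + 0 + 1 + 1 + 0 = 6 ≡ 0 (mod 2).
  s_4 = 1 + 1 + 0 + 1 + 1 + 1 + 1 + 0 = 6 ≡ 0 (mod 2).
s = (1, 1, 0, 0)^T — this equals column 12 of H (binary 1100), so error is at position 12.
Correct: flip bit 12 of r = 111001101011110 to get c = 111001101010110.


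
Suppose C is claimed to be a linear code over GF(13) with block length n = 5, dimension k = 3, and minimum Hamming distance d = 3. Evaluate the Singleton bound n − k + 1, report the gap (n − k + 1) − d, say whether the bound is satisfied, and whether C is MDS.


Singleton RHS = n − k + 1 = 3, slack = 0, bound satisfied, MDS.

Singleton bound: d ≤ n − k + 1.
Here n = 5, k = 3, so n − k + 1 = 3.
Given d = 3, check d ≤ 3: YES.
Slack = (n − k + 1) − d = 0.
The code is MDS (slack = 0).
Description: the claimed parameters are [5, 3, 3]_13; such a code would be MDS (meets Singleton bound).


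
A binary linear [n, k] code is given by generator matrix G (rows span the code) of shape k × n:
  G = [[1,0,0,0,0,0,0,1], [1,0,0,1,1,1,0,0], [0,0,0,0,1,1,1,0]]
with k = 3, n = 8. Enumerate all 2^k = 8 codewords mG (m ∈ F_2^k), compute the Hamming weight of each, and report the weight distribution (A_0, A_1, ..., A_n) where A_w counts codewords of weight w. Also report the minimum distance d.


Weight distribution: A_0 = 1, A_2 = 1, A_3 = 3, A_4 = 2, A_5 = 1. Minimum distance d = 2.

Enumerate all 2^3 = 8 messages m ∈ F_2^3.
For each, compute codeword c = mG in F_2^8, then tally its weight.
  m = 000 → c = 00000000, weight = 0.
  m = 100 → c = 10000001, weight = 2.
  m = 010 → c = 10011100, weight = 4.
  m = 110 → c = 00011101, weight = 4.
  m = 001 → c = 00001110, weight = 3.
  m = 101 → c = 10001111, weight = 5.
  m = 011 → c = 10010010, weight = 3.
  m = 111 → c = 00010011, weight = 3.
Tally weights:
  weight 0: 1 codewords.
  weight 2: 1 codewords.
  weight 3: 3 codewords.
  weight 4: 2 codewords.
  weight 5: 1 codewords.
Minimum distance d = smallest w > 0 with A_w > 0 = 2.
Sanity: Σ A_w = 8 = 2^3 = 8 ✓.


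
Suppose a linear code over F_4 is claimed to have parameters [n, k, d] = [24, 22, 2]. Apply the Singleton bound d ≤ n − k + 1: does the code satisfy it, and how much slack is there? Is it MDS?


Singleton RHS = n − k + 1 = 3, slack = 1, bound satisfied, not MDS.

Singleton bound: d ≤ n − k + 1.
Here n = 24, k = 22, so n − k + 1 = 3.
Given d = 2, check d ≤ 3: YES.
Slack = (n − k + 1) − d = 1.
The code is NOT MDS (slack = 1 > 0).
Description: the claimed parameters are [24, 22, 2]_4; such a code would be non-MDS.


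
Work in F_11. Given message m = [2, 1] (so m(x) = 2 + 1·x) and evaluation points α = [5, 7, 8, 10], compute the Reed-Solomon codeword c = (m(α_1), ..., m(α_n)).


c = [7, 9, 10, 1]

Message polynomial: m(x) = 2 + 1·x (mod 11).
For each evaluation point α_i, compute m(α_i) mod 11:
  α_1 = 5: Horner steps 1 → 7, so m(5) = 7.
  α_2 = 7: Horner steps 1 → 9, so m(7) = 9.
  α_3 = 8: Horner steps 1 → 10, so m(8) = 10.
  α_4 = 10: Horner steps 1 → 1, so m(10) = 1.
Codeword c = [7, 9, 10, 1] ∈ F_11^4.


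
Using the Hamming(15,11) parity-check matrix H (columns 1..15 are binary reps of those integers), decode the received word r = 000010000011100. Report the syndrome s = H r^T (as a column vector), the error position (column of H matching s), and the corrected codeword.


s = (1, 1, 1, 1)^T, error position = 15, corrected codeword c = 000010000011101

Compute s = H r^T mod 2 one row at a time:
  s_1 = 0 + 0 + 0 + 1 + 1 + 1 + 0 + 0 = 3 ≡ 1 (mod 2).
  s_2 = 0 + 1 + 0 + 0 + 1 + 1 + 0 + 0 = 3 ≡ 1 (mod 2).
  s_3 = 0 + 0 + 0 + 0 + 0 + 1 + 0 + 0 = 1 ≡ 1 (mod 2).
  s_4 = 0 + 0 + 1 + 0 + 0 + 1 + 1 + 0 = 3 ≡ 1 (mod 2).
s = (1, 1, 1, 1)^T — this equals column 15 of H (binary 1111), so error is at position 15.
Correct: flip bit 15 of r = 000010000011100 to get c = 000010000011101.


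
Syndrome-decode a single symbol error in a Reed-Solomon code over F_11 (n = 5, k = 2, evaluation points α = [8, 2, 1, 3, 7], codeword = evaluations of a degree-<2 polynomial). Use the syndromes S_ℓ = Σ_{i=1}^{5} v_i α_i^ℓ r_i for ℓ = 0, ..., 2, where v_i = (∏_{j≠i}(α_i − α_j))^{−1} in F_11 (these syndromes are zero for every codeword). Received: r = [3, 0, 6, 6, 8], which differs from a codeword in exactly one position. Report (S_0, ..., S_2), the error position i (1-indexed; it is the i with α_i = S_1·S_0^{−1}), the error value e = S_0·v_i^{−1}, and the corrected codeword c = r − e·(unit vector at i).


S = (8, 8, 8), error at position 3, error magnitude e = 1, c = [3, 0, 5, 6, 8].

Step 1: column multipliers v_i = (∏_{j≠i}(α_i − α_j))^{−1} mod 11.
  i = 1 (α = 8): (8−2)(8−1)(8−3)(8−7) = 6·7·5·1 = 210 ≡ 1, so v_1 = 1^{−1} = 1 (mod 11).
  i = 2 (α = 2): (2−8)(2−1)(2−3)(2−7) = (−6)·1·(−1)·(−5) = −30 ≡ 3, so v_2 = 3^{−1} = 4 (mod 11).
  i = 3 (α = 1): (1−8)(1−2)(1−3)(1−7) = (−7)·(−1)·(−2)·(−6) = 84 ≡ 7, so v_3 = 7^{−1} = 8 (mod 11).
  i = 4 (α = 3): (3−8)(3−2)(3−1)(3−7) = (−5)·1·2·(−4) = 40 ≡ 7, so v_4 = 7^{−1} = 8 (mod 11).
  i = 5 (α = 7): (7−8)(7−2)(7−1)(7−3) = (−1)·5·6·4 = −120 ≡ 1, so v_5 = 1^{−1} = 1 (mod 11).
  v = [1, 4, 8, 8, 1].
Step 2: syndromes of r = [3, 0, 6, 6, 8] (all sums mod 11).
  S_0 = Σ v_i r_i = 1·3 + 4·0 + 8·6 + 8·6 + 1·8 = 107 ≡ 8.
  S_1 = Σ v_i α_i r_i = 1·8·3 + 4·2·0 + 8·1·6 + 8·3·6 + 1·7·8 = 272 ≡ 8.
  α_i^2 mod 11 = [9, 4, 1, 9, 5].
  S_2 = Σ v_i α_i^2 r_i = 1·9·3 + 4·4·0 + 8·1·6 + 8·9·6 + 1·5·8 = 547 ≡ 8.
  S = (8, 8, 8) ≠ 0, so r is not a codeword (an error is present).
Step 3: locate the error. For a single error e at position i, S_ℓ = v_i·e·α_i^ℓ, so α_err = S_1/S_0.
  S_0^{−1} = 8^{−1} = 7 (mod 11), so α_err = 8·7 = 56 ≡ 1 = α_3. Error position i = 3.
  Consistency check: S_2/S_1 = 8·7 = 56 ≡ 1 = α_err ✓ (single-error assumption holds).
Step 4: error magnitude e = S_0/v_3 = S_0·∏_{j≠3}(α_3 − α_j) = 8·7 = 56 ≡ 1 (mod 11).
Step 5: correct position 3: c_3 = r_3 − e = 6 − 1 ≡ 5 (mod 11). Hence c = [3, 0, 5, 6, 8].
  Check: interpolating c through the α_i gives m(x) = 10 + 6·x (degree < 2) with m(α_i) = c_i for every i, so c is indeed a codeword.


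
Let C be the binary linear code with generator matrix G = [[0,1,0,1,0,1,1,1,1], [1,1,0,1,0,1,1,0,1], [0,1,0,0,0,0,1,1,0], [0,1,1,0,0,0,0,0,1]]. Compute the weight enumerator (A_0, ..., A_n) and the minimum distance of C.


Weight distribution: A_0 = 1, A_2 = 1, A_3 = 4, A_4 = 3, A_5 = 4, A_6 = 3. Minimum distance d = 2.

Enumerate all 2^4 = 16 messages m ∈ F_2^4.
For each, compute codeword c = mG in F_2^9, then tally its weight.
  m = 0000 → c = 000000000, weight = 0.
  m = 1000 → c = 010101111, weight = 6.
  m = 0100 → c = 110101101, weight = 6.
  m = 1100 → c = 100000010, weight = 2.
  m = 0010 → c = 010000110, weight = 3.
  m = 1010 → c = 000101001, weight = 3.
  m = 0110 → c = 100101011, weight = 5.
  m = 1110 → c = 110000100, weight = 3.
  m = 0001 → c = 011000001, weight = 3.
  m = 1001 → c = 001101110, weight = 5.
  m = 0101 → c = 101101100, weight = 5.
  m = 1101 → c = 111000011, weight = 5.
  m = 0011 → c = 001000111, weight = 4.
  m = 1011 → c = 011101000, weight = 4.
  m = 0111 → c = 111101010, weight = 6.
  m = 1111 → c = 101000101, weight = 4.
Tally weights:
  weight 0: 1 codewords.
  weight 2: 1 codewords.
  weight 3: 4 codewords.
  weight 4: 3 codewords.
  weight 5: 4 codewords.
  weight 6: 3 codewords.
Minimum distance d = smallest w > 0 with A_w > 0 = 2.
Sanity: Σ A_w = 16 = 2^4 = 16 ✓.


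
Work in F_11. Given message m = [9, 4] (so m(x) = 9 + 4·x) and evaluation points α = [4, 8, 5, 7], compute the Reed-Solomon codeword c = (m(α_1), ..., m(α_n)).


c = [3, 8, 7, 4]

Message polynomial: m(x) = 9 + 4·x (mod 11).
For each evaluation point α_i, compute m(α_i) mod 11:
  α_1 = 4: Horner steps 4 → 3, so m(4) = 3.
  α_2 = 8: Horner steps 4 → 8, so m(8) = 8.
  α_3 = 5: Horner steps 4 → 7, so m(5) = 7.
  α_4 = 7: Horner steps 4 → 4, so m(7) = 4.
Codeword c = [3, 8, 7, 4] ∈ F_11^4.


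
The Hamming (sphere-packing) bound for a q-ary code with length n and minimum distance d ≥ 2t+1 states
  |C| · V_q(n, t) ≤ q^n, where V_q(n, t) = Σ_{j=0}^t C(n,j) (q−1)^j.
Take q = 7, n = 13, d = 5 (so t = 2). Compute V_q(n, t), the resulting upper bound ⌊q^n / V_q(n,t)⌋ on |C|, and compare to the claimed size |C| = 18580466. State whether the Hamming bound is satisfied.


V_q(n, t) = 2887, q^n = 96889010407, Hamming bound = 33560446, |C| = 18580466 ≤ bound (satisfied).

Step 1: Compute V_q(n, t) = Σ_{j=0}^2 C(n, j) (q−1)^j.
  j = 0: C(13,0)·(6)^0 = 1·1 = 1.
  j = 1: C(13,1)·(6)^1 = 13·6 = 78.
  j = 2: C(13,2)·(6)^2 = 78·36 = 2808.
  V_q(n, t) = 1 + 78 + 2808 = 2887.
Step 2: q^n = 7^13 = 96889010407.
Step 3: Hamming bound ⌊q^n / V_q(n,t)⌋ = ⌊96889010407/2887⌋ = 33560446.
Step 4: Compare |C| = 18580466 to 33560446: satisfied.
The claimed |C| lies below the Hamming bound.


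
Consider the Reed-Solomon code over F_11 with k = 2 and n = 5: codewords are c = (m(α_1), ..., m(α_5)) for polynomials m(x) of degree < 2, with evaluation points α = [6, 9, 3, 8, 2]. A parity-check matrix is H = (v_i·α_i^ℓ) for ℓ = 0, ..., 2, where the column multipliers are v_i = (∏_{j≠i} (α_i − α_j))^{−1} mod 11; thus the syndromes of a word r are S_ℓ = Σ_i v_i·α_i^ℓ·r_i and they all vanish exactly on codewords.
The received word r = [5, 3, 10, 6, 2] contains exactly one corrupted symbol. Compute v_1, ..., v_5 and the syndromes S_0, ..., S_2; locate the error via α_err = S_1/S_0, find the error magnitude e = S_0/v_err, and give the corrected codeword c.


S = (8, 4, 2), error at position 1, error magnitude e = 4, c = [1, 3, 10, 6, 2].

Step 1: column multipliers v_i = (∏_{j≠i}(α_i − α_j))^{−1} mod 11.
  i = 1 (α = 6): (6−9)(6−3)(6−8)(6−2) = (−3)·3·(−2)·4 = 72 ≡ 6, so v_1 = 6^{−1} = 2 (mod 11).
  i = 2 (α = 9): (9−6)(9−3)(9−8)(9−2) = 3·6·1·7 = 126 ≡ 5, so v_2 = 5^{−1} = 9 (mod 11).
  i = 3 (α = 3): (3−6)(3−9)(3−8)(3−2) = (−3)·(−6)·(−5)·1 = −90 ≡ 9, so v_3 = 9^{−1} = 5 (mod 11).
  i = 4 (α = 8): (8−6)(8−9)(8−3)(8−2) = 2·(−1)·5·6 = −60 ≡ 6, so v_4 = 6^{−1} = 2 (mod 11).
  i = 5 (α = 2): (2−6)(2−9)(2−3)(2−8) = (−4)·(−7)·(−1)·(−6) = 168 ≡ 3, so v_5 = 3^{−1} = 4 (mod 11).
  v = [2, 9, 5, 2, 4].
Step 2: syndromes of r = [5, 3, 10, 6, 2] (all sums mod 11).
  S_0 = Σ v_i r_i = 2·5 + 9·3 + 5·10 + 2·6 + 4·2 = 107 ≡ 8.
  S_1 = Σ v_i α_i r_i = 2·6·5 + 9·9·3 + 5·3·10 + 2·8·6 + 4·2·2 = 565 ≡ 4.
  α_i^2 mod 11 = [3, 4, 9, 9, 4].
  S_2 = Σ v_i α_i^2 r_i = 2·3·5 + 9·4·3 + 5·9·10 + 2·9·6 + 4·4·2 = 728 ≡ 2.
  S = (8, 4, 2) ≠ 0, so r is not a codeword (an error is present).
Step 3: locate the error. For a single error e at position i, S_ℓ = v_i·e·α_i^ℓ, so α_err = S_1/S_0.
  S_0^{−1} = 8^{−1} = 7 (mod 11), so α_err = 4·7 = 28 ≡ 6 = α_1. Error position i = 1.
  Consistency check: S_2/S_1 = 2·3 = 6 ≡ 6 = α_err ✓ (single-error assumption holds).
Step 4: error magnitude e = S_0/v_1 = S_0·∏_{j≠1}(α_1 − α_j) = 8·6 = 48 ≡ 4 (mod 11).
Step 5: correct position 1: c_1 = r_1 − e = 5 − 4 ≡ 1 (mod 11). Hence c = [1, 3, 10, 6, 2].
  Check: interpolating c through the α_i gives m(x) = 8 + 8·x (degree < 2) with m(α_i) = c_i for every i, so c is indeed a codeword.


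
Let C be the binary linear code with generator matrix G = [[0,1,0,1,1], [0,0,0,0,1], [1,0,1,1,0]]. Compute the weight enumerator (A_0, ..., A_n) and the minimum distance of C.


Weight distribution: A_0 = 1, A_1 = 1, A_2 = 1, A_3 = 3, A_4 = 2. Minimum distance d = 1.

Enumerate all 2^3 = 8 messages m ∈ F_2^3.
For each, compute codeword c = mG in F_2^5, then tally its weight.
  m = 000 → c = 00000, weight = 0.
  m = 100 → c = 01011, weight = 3.
  m = 010 → c = 00001, weight = 1.
  m = 110 → c = 01010, weight = 2.
  m = 001 → c = 10110, weight = 3.
  m = 101 → c = 11101, weight = 4.
  m = 011 → c = 10111, weight = 4.
  m = 111 → c = 11100, weight = 3.
Tally weights:
  weight 0: 1 codewords.
  weight 1: 1 codewords.
  weight 2: 1 codewords.
  weight 3: 3 codewords.
  weight 4: 2 codewords.
Minimum distance d = smallest w > 0 with A_w > 0 = 1.
Sanity: Σ A_w = 8 = 2^3 = 8 ✓.


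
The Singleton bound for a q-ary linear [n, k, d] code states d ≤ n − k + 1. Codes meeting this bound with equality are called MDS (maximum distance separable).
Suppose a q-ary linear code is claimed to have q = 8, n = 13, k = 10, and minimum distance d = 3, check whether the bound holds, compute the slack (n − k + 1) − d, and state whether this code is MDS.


Singleton RHS = n − k + 1 = 4, slack = 1, bound satisfied, not MDS.

Singleton bound: d ≤ n − k + 1.
Here n = 13, k = 10, so n − k + 1 = 4.
Given d = 3, check d ≤ 4: YES.
Slack = (n − k + 1) − d = 1.
The code is NOT MDS (slack = 1 > 0).
Description: the claimed parameters are [13, 10, 3]_8; such a code would be non-MDS.


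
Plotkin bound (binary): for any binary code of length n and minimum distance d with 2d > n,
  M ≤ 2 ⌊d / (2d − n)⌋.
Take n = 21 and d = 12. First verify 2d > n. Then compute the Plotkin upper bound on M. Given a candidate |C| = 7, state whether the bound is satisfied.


Plotkin bound M ≤ 8; given |C| = 7 ≤ bound (satisfied).

Check applicability: 2d = 24, n = 21.
2d − n = 3 > 0, so Plotkin applies.
Compute d/(2d−n) = 12/3 ≈ 4.0000.
⌊d/(2d−n)⌋ = 4.
Plotkin bound: M ≤ 2·4 = 8.
Given |C| = 7, check: satisfied.
This |C| is below the Plotkin bound.


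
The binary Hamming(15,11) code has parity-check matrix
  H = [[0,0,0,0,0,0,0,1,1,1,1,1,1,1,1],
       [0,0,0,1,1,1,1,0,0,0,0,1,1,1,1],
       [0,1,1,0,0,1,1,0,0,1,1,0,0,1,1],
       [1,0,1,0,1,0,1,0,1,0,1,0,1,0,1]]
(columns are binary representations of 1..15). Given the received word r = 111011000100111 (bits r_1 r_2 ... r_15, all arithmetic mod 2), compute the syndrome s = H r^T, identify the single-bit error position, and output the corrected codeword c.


s = (0, 1, 0, 1)^T, error position = 5, corrected codeword c = 111001000100111

Compute s = H r^T mod 2 one row at a time:
  s_1 = 0 + 0 + 1 + 0 + 0 + 1 + 1 + 1 = 4 ≡ 0 (mod 2).
  s_2 = 0 + 1 + 1 + 0 + 0 + 1 + 1 + 1 = 5 ≡ 1 (mod 2).
  s_3 = 1 + 1 + 1 + 0 + 1 + 0 + 1 + 1 = 6 ≡ 0 (mod 2).
  s_4 = 1 + 1 + 1 + 0 + 0 + 0 + 1 + 1 = 5 ≡ 1 (mod 2).
s = (0, 1, 0, 1)^T — this equals column 5 of H (binary 0101), so error is at position 5.
Correct: flip bit 5 of r = 111011000100111 to get c = 111001000100111.


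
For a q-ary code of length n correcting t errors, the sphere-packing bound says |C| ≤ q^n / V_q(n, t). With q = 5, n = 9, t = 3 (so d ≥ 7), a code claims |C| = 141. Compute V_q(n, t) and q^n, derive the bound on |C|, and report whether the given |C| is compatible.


V_q(n, t) = 5989, q^n = 1953125, Hamming bound = 326, |C| = 141 ≤ bound (satisfied).

Step 1: Compute V_q(n, t) = Σ_{j=0}^3 C(n, j) (q−1)^j.
  j = 0: C(9,0)·(4)^0 = 1·1 = 1.
  j = 1: C(9,1)·(4)^1 = 9·4 = 36.
  j = 2: C(9,2)·(4)^2 = 36·16 = 576.
  j = 3: C(9,3)·(4)^3 = 84·64 = 5376.
  V_q(n, t) = 1 + 36 + 576 + 5376 = 5989.
Step 2: q^n = 5^9 = 1953125.
Step 3: Hamming bound ⌊q^n / V_q(n,t)⌋ = ⌊1953125/5989⌋ = 326.
Step 4: Compare |C| = 141 to 326: satisfied.
The claimed |C| lies below the Hamming bound.


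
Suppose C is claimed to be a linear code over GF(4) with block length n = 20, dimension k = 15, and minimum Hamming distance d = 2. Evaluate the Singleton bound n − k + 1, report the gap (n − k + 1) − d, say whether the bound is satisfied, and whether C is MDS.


Singleton RHS = n − k + 1 = 6, slack = 4, bound satisfied, not MDS.

Singleton bound: d ≤ n − k + 1.
Here n = 20, k = 15, so n − k + 1 = 6.
Given d = 2, check d ≤ 6: YES.
Slack = (n − k + 1) − d = 4.
The code is NOT MDS (slack = 4 > 0).
Description: the claimed parameters are [20, 15, 2]_4; such a code would be non-MDS.


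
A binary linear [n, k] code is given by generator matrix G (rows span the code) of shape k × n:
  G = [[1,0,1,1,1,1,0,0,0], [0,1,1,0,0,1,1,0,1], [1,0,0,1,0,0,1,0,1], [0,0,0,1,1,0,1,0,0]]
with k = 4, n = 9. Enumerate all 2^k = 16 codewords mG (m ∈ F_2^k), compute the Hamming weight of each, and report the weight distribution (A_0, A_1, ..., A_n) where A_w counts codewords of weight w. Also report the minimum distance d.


Weight distribution: A_0 = 1, A_2 = 1, A_3 = 4, A_4 = 3, A_5 = 4, A_6 = 3. Minimum distance d = 2.

Enumerate all 2^4 = 16 messages m ∈ F_2^4.
For each, compute codeword c = mG in F_2^9, then tally its weight.
  m = 0000 → c = 000000000, weight = 0.
  m = 1000 → c = 101111000, weight = 5.
  m = 0100 → c = 011001101, weight = 5.
  m = 1100 → c = 110110101, weight = 6.
  m = 0010 → c = 100100101, weight = 4.
  m = 1010 → c = 001011101, weight = 5.
  m = 0110 → c = 111101000, weight = 5.
  m = 1110 → c = 010010000, weight = 2.
  m = 0001 → c = 000110100, weight = 3.
  m = 1001 → c = 101001100, weight = 4.
  m = 0101 → c = 011111001, weight = 6.
  m = 1101 → c = 110000001, weight = 3.
  m = 0011 → c = 100010001, weight = 3.
  m = 1011 → c = 001101001, weight = 4.
  m = 0111 → c = 111011100, weight = 6.
  m = 1111 → c = 010100100, weight = 3.
Tally weights:
  weight 0: 1 codewords.
  weight 2: 1 codewords.
  weight 3: 4 codewords.
  weight 4: 3 codewords.
  weight 5: 4 codewords.
  weight 6: 3 codewords.
Minimum distance d = smallest w > 0 with A_w > 0 = 2.
Sanity: Σ A_w = 16 = 2^4 = 16 ✓.


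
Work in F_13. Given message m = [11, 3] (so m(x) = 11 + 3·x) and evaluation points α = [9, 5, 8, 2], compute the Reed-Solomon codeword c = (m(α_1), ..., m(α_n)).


c = [12, 0, 9, 4]

Message polynomial: m(x) = 11 + 3·x (mod 13).
For each evaluation point α_i, compute m(α_i) mod 13:
  α_1 = 9: Horner steps 3 → 12, so m(9) = 12.
  α_2 = 5: Horner steps 3 → 0, so m(5) = 0.
  α_3 = 8: Horner steps 3 → 9, so m(8) = 9.
  α_4 = 2: Horner steps 3 → 4, so m(2) = 4.
Codeword c = [12, 0, 9, 4] ∈ F_13^4.


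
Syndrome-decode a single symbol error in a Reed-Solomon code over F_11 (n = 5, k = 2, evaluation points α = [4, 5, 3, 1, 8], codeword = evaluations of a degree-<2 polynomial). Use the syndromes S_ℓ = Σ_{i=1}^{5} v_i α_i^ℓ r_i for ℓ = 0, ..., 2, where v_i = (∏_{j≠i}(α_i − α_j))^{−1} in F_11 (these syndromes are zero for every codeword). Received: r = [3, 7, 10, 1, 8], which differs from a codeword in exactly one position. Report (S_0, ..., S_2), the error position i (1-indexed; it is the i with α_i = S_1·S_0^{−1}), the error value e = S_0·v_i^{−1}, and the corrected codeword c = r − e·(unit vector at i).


S = (7, 7, 7), error at position 4, error magnitude e = 10, c = [3, 7, 10, 2, 8].

Step 1: column multipliers v_i = (∏_{j≠i}(α_i − α_j))^{−1} mod 11.
  i = 1 (α = 4): (4−5)(4−3)(4−1)(4−8) = (−1)·1·3·(−4) = 12 ≡ 1, so v_1 = 1^{−1} = 1 (mod 11).
  i = 2 (α = 5): (5−4)(5−3)(5−1)(5−8) = 1·2·4·(−3) = −24 ≡ 9, so v_2 = 9^{−1} = 5 (mod 11).
  i = 3 (α = 3): (3−4)(3−5)(3−1)(3−8) = (−1)·(−2)·2·(−5) = −20 ≡ 2, so v_3 = 2^{−1} = 6 (mod 11).
  i = 4 (α = 1): (1−4)(1−5)(1−3)(1−8) = (−3)·(−4)·(−2)·(−7) = 168 ≡ 3, so v_4 = 3^{−1} = 4 (mod 11).
  i = 5 (α = 8): (8−4)(8−5)(8−3)(8−1) = 4·3·5·7 = 420 ≡ 2, so v_5 = 2^{−1} = 6 (mod 11).
  v = [1, 5, 6, 4, 6].
Step 2: syndromes of r = [3, 7, 10, 1, 8] (all sums mod 11).
  S_0 = Σ v_i r_i = 1·3 + 5·7 + 6·10 + 4·1 + 6·8 = 150 ≡ 7.
  S_1 = Σ v_i α_i r_i = 1·4·3 + 5·5·7 + 6·3·10 + 4·1·1 + 6·8·8 = 755 ≡ 7.
  α_i^2 mod 11 = [5, 3, 9, 1, 9].
  S_2 = Σ v_i α_i^2 r_i = 1·5·3 + 5·3·7 + 6·9·10 + 4·1·1 + 6·9·8 = 1096 ≡ 7.
  S = (7, 7, 7) ≠ 0, so r is not a codeword (an error is present).
Step 3: locate the error. For a single error e at position i, S_ℓ = v_i·e·α_i^ℓ, so α_err = S_1/S_0.
  S_0^{−1} = 7^{−1} = 8 (mod 11), so α_err = 7·8 = 56 ≡ 1 = α_4. Error position i = 4.
  Consistency check: S_2/S_1 = 7·8 = 56 ≡ 1 = α_err ✓ (single-error assumption holds).
Step 4: error magnitude e = S_0/v_4 = S_0·∏_{j≠4}(α_4 − α_j) = 7·3 = 21 ≡ 10 (mod 11).
Step 5: correct position 4: c_4 = r_4 − e = 1 − 10 ≡ 2 (mod 11). Hence c = [3, 7, 10, 2, 8].
  Check: interpolating c through the α_i gives m(x) = 9 + 4·x (degree < 2) with m(α_i) = c_i for every i, so c is indeed a codeword.


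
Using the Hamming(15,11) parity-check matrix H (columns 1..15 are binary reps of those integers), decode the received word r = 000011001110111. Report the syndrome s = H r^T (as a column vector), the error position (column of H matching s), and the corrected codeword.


s = (0, 1, 1, 1)^T, error position = 7, corrected codeword c = 000011101110111

Compute s = H r^T mod 2 one row at a time:
  s_1 = 0 + 1 + 1 + 1 + 0 + 1 + 1 + 1 = 6 ≡ 0 (mod 2).
  s_2 = 0 + 1 + 1 + 0 + 0 + 1 + 1 + 1 = 5 ≡ 1 (mod 2).
  s_3 = 0 + 0 + 1 + 0 + 1 + 1 + 1 + 1 = 5 ≡ 1 (mod 2).
  s_4 = 0 + 0 + 1 + 0 + 1 + 1 + 1 + 1 = 5 ≡ 1 (mod 2).
s = (0, 1, 1, 1)^T — this equals column 7 of H (binary 0111), so error is at position 7.
Correct: flip bit 7 of r = 000011001110111 to get c = 000011101110111.


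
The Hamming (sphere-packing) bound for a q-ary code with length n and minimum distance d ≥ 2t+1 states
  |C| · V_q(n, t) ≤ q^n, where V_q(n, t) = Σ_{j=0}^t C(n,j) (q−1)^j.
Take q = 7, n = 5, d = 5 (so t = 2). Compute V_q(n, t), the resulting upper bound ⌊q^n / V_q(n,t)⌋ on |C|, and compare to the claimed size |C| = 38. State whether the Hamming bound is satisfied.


V_q(n, t) = 391, q^n = 16807, Hamming bound = 42, |C| = 38 ≤ bound (satisfied).

Step 1: Compute V_q(n, t) = Σ_{j=0}^2 C(n, j) (q−1)^j.
  j = 0: C(5,0)·(6)^0 = 1·1 = 1.
  j = 1: C(5,1)·(6)^1 = 5·6 = 30.
  j = 2: C(5,2)·(6)^2 = 10·36 = 360.
  V_q(n, t) = 1 + 30 + 360 = 391.
Step 2: q^n = 7^5 = 16807.
Step 3: Hamming bound ⌊q^n / V_q(n,t)⌋ = ⌊16807/391⌋ = 42.
Step 4: Compare |C| = 38 to 42: satisfied.
The claimed |C| lies below the Hamming bound.


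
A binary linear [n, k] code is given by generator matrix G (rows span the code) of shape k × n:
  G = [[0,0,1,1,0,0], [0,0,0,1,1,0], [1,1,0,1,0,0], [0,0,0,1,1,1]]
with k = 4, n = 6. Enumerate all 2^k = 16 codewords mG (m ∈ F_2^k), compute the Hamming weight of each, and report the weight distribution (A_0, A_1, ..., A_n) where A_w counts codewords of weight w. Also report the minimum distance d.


Weight distribution: A_0 = 1, A_1 = 1, A_2 = 3, A_3 = 6, A_4 = 3, A_5 = 1, A_6 = 1. Minimum distance d = 1.

Enumerate all 2^4 = 16 messages m ∈ F_2^4.
For each, compute codeword c = mG in F_2^6, then tally its weight.
  m = 0000 → c = 000000, weight = 0.
  m = 1000 → c = 001100, weight = 2.
  m = 0100 → c = 000110, weight = 2.
  m = 1100 → c = 001010, weight = 2.
  m = 0010 → c = 110100, weight = 3.
  m = 1010 → c = 111000, weight = 3.
  m = 0110 → c = 110010, weight = 3.
  m = 1110 → c = 111110, weight = 5.
  m = 0001 → c = 000111, weight = 3.
  m = 1001 → c = 001011, weight = 3.
  m = 0101 → c = 000001, weight = 1.
  m = 1101 → c = 001101, weight = 3.
  m = 0011 → c = 110011, weight = 4.
  m = 1011 → c = 111111, weight = 6.
  m = 0111 → c = 110101, weight = 4.
  m = 1111 → c = 111001, weight = 4.
Tally weights:
  weight 0: 1 codewords.
  weight 1: 1 codewords.
  weight 2: 3 codewords.
  weight 3: 6 codewords.
  weight 4: 3 codewords.
  weight 5: 1 codewords.
  weight 6: 1 codewords.
Minimum distance d = smallest w > 0 with A_w > 0 = 1.
Sanity: Σ A_w = 16 = 2^4 = 16 ✓.


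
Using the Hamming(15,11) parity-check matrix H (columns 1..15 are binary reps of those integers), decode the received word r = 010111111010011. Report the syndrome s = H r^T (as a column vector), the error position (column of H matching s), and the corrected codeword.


s = (1, 0, 0, 1)^T, error position = 9, corrected codeword c = 010111110010011

Compute s = H r^T mod 2 one row at a time:
  s_1 = 1 + 1 + 0 + 1 + 0 + 0 + 1 + 1 = 5 ≡ 1 (mod 2).
  s_2 = 1 + 1 + 1 + 1 + 0 + 0 + 1 + 1 = 6 ≡ 0 (mod 2).
  s_3 = 1 + 0 + 1 + 1 + 0 + 1 + 1 + 1 = 6 ≡ 0 (mod 2).
  s_4 = 0 + 0 + 1 + 1 + 1 + 1 + 0 + 1 = 5 ≡ 1 (mod 2).
s = (1, 0, 0, 1)^T — this equals column 9 of H (binary 1001), so error is at position 9.
Correct: flip bit 9 of r = 010111111010011 to get c = 010111110010011.


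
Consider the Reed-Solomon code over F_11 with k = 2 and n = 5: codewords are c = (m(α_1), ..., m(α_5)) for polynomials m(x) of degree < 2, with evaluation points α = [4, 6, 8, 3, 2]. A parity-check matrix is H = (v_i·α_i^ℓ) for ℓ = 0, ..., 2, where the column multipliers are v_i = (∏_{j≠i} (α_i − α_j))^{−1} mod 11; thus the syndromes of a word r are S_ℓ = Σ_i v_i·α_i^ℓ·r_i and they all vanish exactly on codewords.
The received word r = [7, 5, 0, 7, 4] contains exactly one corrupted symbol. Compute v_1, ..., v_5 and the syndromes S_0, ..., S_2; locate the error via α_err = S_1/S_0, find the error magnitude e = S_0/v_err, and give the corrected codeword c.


S = (6, 2, 8), error at position 1, error magnitude e = 8, c = [10, 5, 0, 7, 4].

Step 1: column multipliers v_i = (∏_{j≠i}(α_i − α_j))^{−1} mod 11.
  i = 1 (α = 4): (4−6)(4−8)(4−3)(4−2) = (−2)·(−4)·1·2 = 16 ≡ 5, so v_1 = 5^{−1} = 9 (mod 11).
  i = 2 (α = 6): (6−4)(6−8)(6−3)(6−2) = 2·(−2)·3·4 = −48 ≡ 7, so v_2 = 7^{−1} = 8 (mod 11).
  i = 3 (α = 8): (8−4)(8−6)(8−3)(8−2) = 4·2·5·6 = 240 ≡ 9, so v_3 = 9^{−1} = 5 (mod 11).
  i = 4 (α = 3): (3−4)(3−6)(3−8)(3−2) = (−1)·(−3)·(−5)·1 = −15 ≡ 7, so v_4 = 7^{−1} = 8 (mod 11).
  i = 5 (α = 2): (2−4)(2−6)(2−8)(2−3) = (−2)·(−4)·(−6)·(−1) = 48 ≡ 4, so v_5 = 4^{−1} = 3 (mod 11).
  v = [9, 8, 5, 8, 3].
Step 2: syndromes of r = [7, 5, 0, 7, 4] (all sums mod 11).
  S_0 = Σ v_i r_i = 9·7 + 8·5 + 5·0 + 8·7 + 3·4 = 171 ≡ 6.
  S_1 = Σ v_i α_i r_i = 9·4·7 + 8·6·5 + 5·8·0 + 8·3·7 + 3·2·4 = 684 ≡ 2.
  α_i^2 mod 11 = [5, 3, 9, 9, 4].
  S_2 = Σ v_i α_i^2 r_i = 9·5·7 + 8·3·5 + 5·9·0 + 8·9·7 + 3·4·4 = 987 ≡ 8.
  S = (6, 2, 8) ≠ 0, so r is not a codeword (an error is present).
Step 3: locate the error. For a single error e at position i, S_ℓ = v_i·e·α_i^ℓ, so α_err = S_1/S_0.
  S_0^{−1} = 6^{−1} = 2 (mod 11), so α_err = 2·2 = 4 ≡ 4 = α_1. Error position i = 1.
  Consistency check: S_2/S_1 = 8·6 = 48 ≡ 4 = α_err ✓ (single-error assumption holds).
Step 4: error magnitude e = S_0/v_1 = S_0·∏_{j≠1}(α_1 − α_j) = 6·5 = 30 ≡ 8 (mod 11).
Step 5: correct position 1: c_1 = r_1 − e = 7 − 8 ≡ 10 (mod 11). Hence c = [10, 5, 0, 7, 4].
  Check: interpolating c through the α_i gives m(x) = 9 + 3·x (degree < 2) with m(α_i) = c_i for every i, so c is indeed a codeword.


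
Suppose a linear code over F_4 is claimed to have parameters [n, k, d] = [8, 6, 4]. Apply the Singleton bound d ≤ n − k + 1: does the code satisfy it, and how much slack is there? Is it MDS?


Singleton RHS = n − k + 1 = 3, slack = -1, bound violated (no such code; not MDS).

Singleton bound: d ≤ n − k + 1.
Here n = 8, k = 6, so n − k + 1 = 3.
Given d = 4, check d ≤ 3: NO.
Slack = (n − k + 1) − d = -1.
The slack is negative: d = 4 exceeds n − k + 1 = 3 by 1, so the Singleton bound is violated and no linear [8, 6, 4]_4 code can exist. In particular it is not MDS (MDS requires d = n − k + 1 exactly).
Description: the claimed parameters are [8, 6, 4]_4; such a code would be impossible (violates the Singleton bound).


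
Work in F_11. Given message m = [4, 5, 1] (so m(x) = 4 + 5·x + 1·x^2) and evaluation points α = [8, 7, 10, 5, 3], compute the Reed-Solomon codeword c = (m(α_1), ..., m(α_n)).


c = [9, 0, 0, 10, 6]

Message polynomial: m(x) = 4 + 5·x + 1·x^2 (mod 11).
For each evaluation point α_i, compute m(α_i) mod 11:
  α_1 = 8: Horner steps 1 → 2 → 9, so m(8) = 9.
  α_2 = 7: Horner steps 1 → 1 → 0, so m(7) = 0.
  α_3 = 10: Horner steps 1 → 4 → 0, so m(10) = 0.
  α_4 = 5: Horner steps 1 → 10 → 10, so m(5) = 10.
  α_5 = 3: Horner steps 1 → 8 → 6, so m(3) = 6.
Codeword c = [9, 0, 0, 10, 6] ∈ F_11^5.


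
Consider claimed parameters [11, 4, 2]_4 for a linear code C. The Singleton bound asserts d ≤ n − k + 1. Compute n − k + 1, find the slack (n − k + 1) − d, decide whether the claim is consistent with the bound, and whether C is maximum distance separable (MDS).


Singleton RHS = n − k + 1 = 8, slack = 6, bound satisfied, not MDS.

Singleton bound: d ≤ n − k + 1.
Here n = 11, k = 4, so n − k + 1 = 8.
Given d = 2, check d ≤ 8: YES.
Slack = (n − k + 1) − d = 6.
The code is NOT MDS (slack = 6 > 0).
Description: the claimed parameters are [11, 4, 2]_4; such a code would be non-MDS.


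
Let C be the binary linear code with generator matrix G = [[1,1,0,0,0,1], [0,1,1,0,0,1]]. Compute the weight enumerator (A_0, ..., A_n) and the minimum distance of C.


Weight distribution: A_0 = 1, A_2 = 1, A_3 = 2. Minimum distance d = 2.

Enumerate all 2^2 = 4 messages m ∈ F_2^2.
For each, compute codeword c = mG in F_2^6, then tally its weight.
  m = 00 → c = 000000, weight = 0.
  m = 10 → c = 110001, weight = 3.
  m = 01 → c = 011001, weight = 3.
  m = 11 → c = 101000, weight = 2.
Tally weights:
  weight 0: 1 codewords.
  weight 2: 1 codewords.
  weight 3: 2 codewords.
Minimum distance d = smallest w > 0 with A_w > 0 = 2.
Sanity: Σ A_w = 4 = 2^2 = 4 ✓.


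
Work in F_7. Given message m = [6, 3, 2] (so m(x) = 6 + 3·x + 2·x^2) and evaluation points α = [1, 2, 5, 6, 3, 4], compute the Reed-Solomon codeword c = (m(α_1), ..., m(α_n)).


c = [4, 6, 1, 5, 5, 1]

Message polynomial: m(x) = 6 + 3·x + 2·x^2 (mod 7).
For each evaluation point α_i, compute m(α_i) mod 7:
  α_1 = 1: Horner steps 2 → 5 → 4, so m(1) = 4.
  α_2 = 2: Horner steps 2 → 0 → 6, so m(2) = 6.
  α_3 = 5: Horner steps 2 → 6 → 1, so m(5) = 1.
  α_4 = 6: Horner steps 2 → 1 → 5, so m(6) = 5.
  α_5 = 3: Horner steps 2 → 2 → 5, so m(3) = 5.
  α_6 = 4: Horner steps 2 → 4 → 1, so m(4) = 1.
Codeword c = [4, 6, 1, 5, 5, 1] ∈ F_7^6.


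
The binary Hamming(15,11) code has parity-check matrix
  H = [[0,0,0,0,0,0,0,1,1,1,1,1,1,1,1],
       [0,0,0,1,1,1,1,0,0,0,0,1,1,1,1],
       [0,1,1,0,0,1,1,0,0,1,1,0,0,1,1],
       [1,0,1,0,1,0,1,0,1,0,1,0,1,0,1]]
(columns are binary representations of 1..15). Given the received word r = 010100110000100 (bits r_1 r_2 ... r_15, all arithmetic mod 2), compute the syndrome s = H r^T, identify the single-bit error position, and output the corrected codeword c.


s = (0, 1, 0, 0)^T, error position = 4, corrected codeword c = 010000110000100

Compute s = H r^T mod 2 one row at a time:
  s_1 = 1 + 0 + 0 + 0 + 0 + 1 + 0 + 0 = 2 ≡ 0 (mod 2).
  s_2 = 1 + 0 + 0 + 1 + 0 + 1 + 0 + 0 = 3 ≡ 1 (mod 2).
  s_3 = 1 + 0 + 0 + 1 + 0 + 0 + 0 + 0 = 2 ≡ 0 (mod 2).
  s_4 = 0 + 0 + 0 + 1 + 0 + 0 + 1 + 0 = 2 ≡ 0 (mod 2).
s = (0, 1, 0, 0)^T — this equals column 4 of H (binary 0100), so error is at position 4.
Correct: flip bit 4 of r = 010100110000100 to get c = 010000110000100.


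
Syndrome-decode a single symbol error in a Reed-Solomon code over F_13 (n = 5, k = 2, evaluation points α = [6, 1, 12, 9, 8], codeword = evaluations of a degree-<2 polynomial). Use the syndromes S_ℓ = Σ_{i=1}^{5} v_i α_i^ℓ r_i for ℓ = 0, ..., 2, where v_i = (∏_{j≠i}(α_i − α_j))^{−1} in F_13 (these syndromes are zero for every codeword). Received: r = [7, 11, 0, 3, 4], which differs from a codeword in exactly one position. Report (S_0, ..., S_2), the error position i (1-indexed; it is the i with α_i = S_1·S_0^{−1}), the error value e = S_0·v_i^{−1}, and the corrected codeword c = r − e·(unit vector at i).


S = (7, 3, 5), error at position 1, error magnitude e = 1, c = [6, 11, 0, 3, 4].

Step 1: column multipliers v_i = (∏_{j≠i}(α_i − α_j))^{−1} mod 13.
  i = 1 (α = 6): (6−1)(6−12)(6−9)(6−8) = 5·(−6)·(−3)·(−2) = −180 ≡ 2, so v_1 = 2^{−1} = 7 (mod 13).
  i = 2 (α = 1): (1−6)(1−12)(1−9)(1−8) = (−5)·(−11)·(−8)·(−7) = 3080 ≡ 12, so v_2 = 12^{−1} = 12 (mod 13).
  i = 3 (α = 12): (12−6)(12−1)(12−9)(12−8) = 6·11·3·4 = 792 ≡ 12, so v_3 = 12^{−1} = 12 (mod 13).
  i = 4 (α = 9): (9−6)(9−1)(9−12)(9−8) = 3·8·(−3)·1 = −72 ≡ 6, so v_4 = 6^{−1} = 11 (mod 13).
  i = 5 (α = 8): (8−6)(8−1)(8−12)(8−9) = 2·7·(−4)·(−1) = 56 ≡ 4, so v_5 = 4^{−1} = 10 (mod 13).
  v = [7, 12, 12, 11, 10].
Step 2: syndromes of r = [7, 11, 0, 3, 4] (all sums mod 13).
  S_0 = Σ v_i r_i = 7·7 + 12·11 + 12·0 + 11·3 + 10·4 = 254 ≡ 7.
  S_1 = Σ v_i α_i r_i = 7·6·7 + 12·1·11 + 12·12·0 + 11·9·3 + 10·8·4 = 1043 ≡ 3.
  α_i^2 mod 13 = [10, 1, 1, 3, 12].
  S_2 = Σ v_i α_i^2 r_i = 7·10·7 + 12·1·11 + 12·1·0 + 11·3·3 + 10·12·4 = 1201 ≡ 5.
  S = (7, 3, 5) ≠ 0, so r is not a codeword (an error is present).
Step 3: locate the error. For a single error e at position i, S_ℓ = v_i·e·α_i^ℓ, so α_err = S_1/S_0.
  S_0^{−1} = 7^{−1} = 2 (mod 13), so α_err = 3·2 = 6 ≡ 6 = α_1. Error position i = 1.
  Consistency check: S_2/S_1 = 5·9 = 45 ≡ 6 = α_err ✓ (single-error assumption holds).
Step 4: error magnitude e = S_0/v_1 = S_0·∏_{j≠1}(α_1 − α_j) = 7·2 = 14 ≡ 1 (mod 13).
Step 5: correct position 1: c_1 = r_1 − e = 7 − 1 ≡ 6 (mod 13). Hence c = [6, 11, 0, 3, 4].
  Check: interpolating c through the α_i gives m(x) = 12 + 12·x (degree < 2) with m(α_i) = c_i for every i, so c is indeed a codeword.
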